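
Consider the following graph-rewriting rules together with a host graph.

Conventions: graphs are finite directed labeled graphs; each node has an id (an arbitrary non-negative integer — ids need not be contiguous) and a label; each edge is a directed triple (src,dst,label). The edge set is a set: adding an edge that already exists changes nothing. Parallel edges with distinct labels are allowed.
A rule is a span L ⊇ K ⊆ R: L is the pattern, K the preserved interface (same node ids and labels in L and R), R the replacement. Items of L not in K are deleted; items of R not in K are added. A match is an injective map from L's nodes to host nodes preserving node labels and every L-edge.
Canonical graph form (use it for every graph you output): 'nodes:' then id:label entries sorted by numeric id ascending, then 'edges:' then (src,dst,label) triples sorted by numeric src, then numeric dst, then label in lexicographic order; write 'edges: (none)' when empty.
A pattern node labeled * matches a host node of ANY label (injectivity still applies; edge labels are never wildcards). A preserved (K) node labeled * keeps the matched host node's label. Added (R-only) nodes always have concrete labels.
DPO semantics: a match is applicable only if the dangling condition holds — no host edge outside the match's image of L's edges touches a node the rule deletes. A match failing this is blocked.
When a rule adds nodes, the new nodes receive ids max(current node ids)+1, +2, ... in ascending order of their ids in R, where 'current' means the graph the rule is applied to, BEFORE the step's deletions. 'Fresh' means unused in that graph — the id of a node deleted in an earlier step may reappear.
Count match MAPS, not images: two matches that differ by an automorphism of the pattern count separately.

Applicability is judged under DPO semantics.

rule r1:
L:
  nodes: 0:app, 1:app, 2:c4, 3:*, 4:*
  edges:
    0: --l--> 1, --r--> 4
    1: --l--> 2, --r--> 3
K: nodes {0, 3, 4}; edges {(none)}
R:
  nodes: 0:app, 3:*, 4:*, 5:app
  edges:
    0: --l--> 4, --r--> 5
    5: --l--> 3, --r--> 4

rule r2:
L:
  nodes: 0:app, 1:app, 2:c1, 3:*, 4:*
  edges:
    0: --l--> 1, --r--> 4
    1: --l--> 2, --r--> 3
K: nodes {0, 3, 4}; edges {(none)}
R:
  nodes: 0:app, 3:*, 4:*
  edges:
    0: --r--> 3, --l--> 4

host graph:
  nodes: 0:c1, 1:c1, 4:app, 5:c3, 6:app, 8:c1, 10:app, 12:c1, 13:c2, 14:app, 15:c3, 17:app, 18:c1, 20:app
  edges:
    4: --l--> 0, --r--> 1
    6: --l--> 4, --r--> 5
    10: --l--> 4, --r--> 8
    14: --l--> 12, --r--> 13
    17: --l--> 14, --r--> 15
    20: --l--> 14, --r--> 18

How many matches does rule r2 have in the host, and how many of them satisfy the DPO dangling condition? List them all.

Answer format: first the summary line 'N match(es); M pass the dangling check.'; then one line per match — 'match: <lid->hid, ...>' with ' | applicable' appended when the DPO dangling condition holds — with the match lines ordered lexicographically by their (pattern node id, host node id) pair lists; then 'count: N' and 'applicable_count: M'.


4 match(es); 0 pass the dangling check.
match: 0->6, 1->4, 2->0, 3->1, 4->5
match: 0->10, 1->4, 2->0, 3->1, 4->8
match: 0->17, 1->14, 2->12, 3->13, 4->15
match: 0->20, 1->14, 2->12, 3->13, 4->18
count: 4
applicable_count: 0


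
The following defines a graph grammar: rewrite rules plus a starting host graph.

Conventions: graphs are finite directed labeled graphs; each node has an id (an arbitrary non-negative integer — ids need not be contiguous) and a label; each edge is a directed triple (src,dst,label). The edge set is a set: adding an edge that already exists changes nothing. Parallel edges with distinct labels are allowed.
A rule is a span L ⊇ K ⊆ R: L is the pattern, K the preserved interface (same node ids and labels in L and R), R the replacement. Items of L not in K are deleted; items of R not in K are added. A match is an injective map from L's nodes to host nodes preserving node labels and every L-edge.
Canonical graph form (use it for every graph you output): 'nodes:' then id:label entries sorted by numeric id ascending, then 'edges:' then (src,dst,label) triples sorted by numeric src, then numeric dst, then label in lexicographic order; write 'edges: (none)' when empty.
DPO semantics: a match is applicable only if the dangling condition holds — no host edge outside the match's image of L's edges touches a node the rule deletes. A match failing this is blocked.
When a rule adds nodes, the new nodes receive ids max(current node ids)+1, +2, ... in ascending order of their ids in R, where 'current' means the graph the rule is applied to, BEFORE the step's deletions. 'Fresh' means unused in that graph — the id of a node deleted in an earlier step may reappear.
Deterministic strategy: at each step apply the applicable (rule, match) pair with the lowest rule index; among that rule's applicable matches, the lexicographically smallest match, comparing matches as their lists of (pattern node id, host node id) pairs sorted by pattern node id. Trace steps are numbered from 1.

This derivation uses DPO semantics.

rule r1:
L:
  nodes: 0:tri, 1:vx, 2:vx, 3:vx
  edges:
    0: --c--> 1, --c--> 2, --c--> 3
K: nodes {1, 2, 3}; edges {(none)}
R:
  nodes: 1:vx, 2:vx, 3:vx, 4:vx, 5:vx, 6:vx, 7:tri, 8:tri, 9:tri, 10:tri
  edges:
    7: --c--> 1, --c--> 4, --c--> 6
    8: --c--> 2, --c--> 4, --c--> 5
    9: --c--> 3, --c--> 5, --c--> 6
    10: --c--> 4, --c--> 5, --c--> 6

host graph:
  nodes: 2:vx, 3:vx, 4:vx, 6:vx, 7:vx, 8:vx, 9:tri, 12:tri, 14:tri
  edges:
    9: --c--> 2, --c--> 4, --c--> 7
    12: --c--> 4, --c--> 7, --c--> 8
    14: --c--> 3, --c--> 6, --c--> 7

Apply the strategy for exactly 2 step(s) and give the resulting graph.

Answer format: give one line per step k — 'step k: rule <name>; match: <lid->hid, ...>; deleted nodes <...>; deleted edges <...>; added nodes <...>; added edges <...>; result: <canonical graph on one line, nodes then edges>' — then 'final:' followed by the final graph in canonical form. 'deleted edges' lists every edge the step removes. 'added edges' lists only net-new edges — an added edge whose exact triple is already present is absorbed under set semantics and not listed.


step 1: rule r1; match: 0->9, 1->2, 2->4, 3->7; deleted nodes 9; deleted edges (9,2,c); (9,4,c); (9,7,c); added nodes 15, 16, 17, 18, 19, 20, 21; added edges (18,2,c); (18,15,c); (18,17,c); (19,4,c); (19,15,c); (19,16,c); (20,7,c); (20,16,c); (20,17,c); (21,15,c); (21,16,c); (21,17,c); result: nodes: 2:vx, 3:vx, 4:vx, 6:vx, 7:vx, 8:vx, 12:tri, 14:tri, 15:vx, 16:vx, 17:vx, 18:tri, 19:tri, 20:tri, 21:tri edges: (12,4,c); (12,7,c); (12,8,c); (14,3,c); (14,6,c); (14,7,c); (18,2,c); (18,15,c); (18,17,c); (19,4,c); (19,15,c); (19,16,c); (20,7,c); (20,16,c); (20,17,c); (21,15,c); (21,16,c); (21,17,c)
step 2: rule r1; match: 0->12, 1->4, 2->7, 3->8; deleted nodes 12; deleted edges (12,4,c); (12,7,c); (12,8,c); added nodes 22, 23, 24, 25, 26, 27, 28; added edges (25,4,c); (25,22,c); (25,24,c); (26,7,c); (26,22,c); (26,23,c); (27,8,c); (27,23,c); (27,24,c); (28,22,c); (28,23,c); (28,24,c); result: nodes: 2:vx, 3:vx, 4:vx, 6:vx, 7:vx, 8:vx, 14:tri, 15:vx, 16:vx, 17:vx, 18:tri, 19:tri, 20:tri, 21:tri, 22:vx, 23:vx, 24:vx, 25:tri, 26:tri, 27:tri, 28:tri edges: (14,3,c); (14,6,c); (14,7,c); (18,2,c); (18,15,c); (18,17,c); (19,4,c); (19,15,c); (19,16,c); (20,7,c); (20,16,c); (20,17,c); (21,15,c); (21,16,c); (21,17,c); (25,4,c); (25,22,c); (25,24,c); (26,7,c); (26,22,c); (26,23,c); (27,8,c); (27,23,c); (27,24,c); (28,22,c); (28,23,c); (28,24,c)
final:
nodes: 2:vx, 3:vx, 4:vx, 6:vx, 7:vx, 8:vx, 14:tri, 15:vx, 16:vx, 17:vx, 18:tri, 19:tri, 20:tri, 21:tri, 22:vx, 23:vx, 24:vx, 25:tri, 26:tri, 27:tri, 28:tri
edges: (14,3,c); (14,6,c); (14,7,c); (18,2,c); (18,15,c); (18,17,c); (19,4,c); (19,15,c); (19,16,c); (20,7,c); (20,16,c); (20,17,c); (21,15,c); (21,16,c); (21,17,c); (25,4,c); (25,22,c); (25,24,c); (26,7,c); (26,22,c); (26,23,c); (27,8,c); (27,23,c); (27,24,c); (28,22,c); (28,23,c); (28,24,c)


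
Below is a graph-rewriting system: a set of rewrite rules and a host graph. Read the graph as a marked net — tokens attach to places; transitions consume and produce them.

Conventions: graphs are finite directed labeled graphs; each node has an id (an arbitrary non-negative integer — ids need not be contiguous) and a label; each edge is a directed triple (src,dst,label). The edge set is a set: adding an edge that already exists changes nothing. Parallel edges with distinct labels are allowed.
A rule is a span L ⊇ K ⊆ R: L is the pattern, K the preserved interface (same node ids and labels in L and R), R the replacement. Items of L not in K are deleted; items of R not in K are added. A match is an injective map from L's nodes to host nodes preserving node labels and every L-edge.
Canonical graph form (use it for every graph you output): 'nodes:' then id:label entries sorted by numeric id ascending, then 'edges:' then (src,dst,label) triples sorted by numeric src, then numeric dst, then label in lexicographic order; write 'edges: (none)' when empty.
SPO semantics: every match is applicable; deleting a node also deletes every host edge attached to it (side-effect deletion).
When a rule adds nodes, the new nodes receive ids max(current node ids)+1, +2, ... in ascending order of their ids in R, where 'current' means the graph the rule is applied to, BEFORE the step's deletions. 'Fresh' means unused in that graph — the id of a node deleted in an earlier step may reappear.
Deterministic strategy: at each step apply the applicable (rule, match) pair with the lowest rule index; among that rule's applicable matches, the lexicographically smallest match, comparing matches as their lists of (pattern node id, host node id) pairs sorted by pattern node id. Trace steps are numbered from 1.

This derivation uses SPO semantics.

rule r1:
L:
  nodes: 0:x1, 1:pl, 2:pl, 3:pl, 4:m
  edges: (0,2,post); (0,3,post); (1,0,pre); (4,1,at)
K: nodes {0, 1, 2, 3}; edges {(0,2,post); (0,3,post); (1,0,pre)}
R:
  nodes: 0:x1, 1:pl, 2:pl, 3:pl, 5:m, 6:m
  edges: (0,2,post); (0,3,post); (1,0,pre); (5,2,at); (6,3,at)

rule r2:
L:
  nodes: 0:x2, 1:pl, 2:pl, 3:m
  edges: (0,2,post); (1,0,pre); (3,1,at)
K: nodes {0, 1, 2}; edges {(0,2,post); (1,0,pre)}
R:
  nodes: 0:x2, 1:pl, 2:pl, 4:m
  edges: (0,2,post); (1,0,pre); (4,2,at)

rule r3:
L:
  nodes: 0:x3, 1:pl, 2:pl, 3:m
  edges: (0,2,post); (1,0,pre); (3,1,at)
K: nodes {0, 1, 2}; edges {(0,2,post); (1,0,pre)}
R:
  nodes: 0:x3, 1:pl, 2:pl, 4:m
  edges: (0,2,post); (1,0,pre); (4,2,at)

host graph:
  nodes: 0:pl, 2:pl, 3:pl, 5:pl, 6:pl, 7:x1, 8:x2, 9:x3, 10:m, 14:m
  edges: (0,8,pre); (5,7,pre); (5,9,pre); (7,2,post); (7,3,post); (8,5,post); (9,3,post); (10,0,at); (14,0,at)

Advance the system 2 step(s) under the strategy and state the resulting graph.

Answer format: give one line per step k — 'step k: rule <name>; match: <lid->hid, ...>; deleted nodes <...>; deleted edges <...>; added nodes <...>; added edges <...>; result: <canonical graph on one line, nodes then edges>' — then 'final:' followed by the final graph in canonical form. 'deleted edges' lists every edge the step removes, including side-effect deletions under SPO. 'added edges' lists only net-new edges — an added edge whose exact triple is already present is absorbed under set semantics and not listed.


step 1: rule r2; match: 0->8, 1->0, 2->5, 3->10; deleted nodes 10; deleted edges (10,0,at); added nodes 15; added edges (15,5,at); result: nodes: 0:pl, 2:pl, 3:pl, 5:pl, 6:pl, 7:x1, 8:x2, 9:x3, 14:m, 15:m edges: (0,8,pre); (5,7,pre); (5,9,pre); (7,2,post); (7,3,post); (8,5,post); (9,3,post); (14,0,at); (15,5,at)
step 2: rule r1; match: 0->7, 1->5, 2->2, 3->3, 4->15; deleted nodes 15; deleted edges (15,5,at); added nodes 16, 17; added edges (16,2,at); (17,3,at); result: nodes: 0:pl, 2:pl, 3:pl, 5:pl, 6:pl, 7:x1, 8:x2, 9:x3, 14:m, 16:m, 17:m edges: (0,8,pre); (5,7,pre); (5,9,pre); (7,2,post); (7,3,post); (8,5,post); (9,3,post); (14,0,at); (16,2,at); (17,3,at)
final:
nodes: 0:pl, 2:pl, 3:pl, 5:pl, 6:pl, 7:x1, 8:x2, 9:x3, 14:m, 16:m, 17:m
edges: (0,8,pre); (5,7,pre); (5,9,pre); (7,2,post); (7,3,post); (8,5,post); (9,3,post); (14,0,at); (16,2,at); (17,3,at)


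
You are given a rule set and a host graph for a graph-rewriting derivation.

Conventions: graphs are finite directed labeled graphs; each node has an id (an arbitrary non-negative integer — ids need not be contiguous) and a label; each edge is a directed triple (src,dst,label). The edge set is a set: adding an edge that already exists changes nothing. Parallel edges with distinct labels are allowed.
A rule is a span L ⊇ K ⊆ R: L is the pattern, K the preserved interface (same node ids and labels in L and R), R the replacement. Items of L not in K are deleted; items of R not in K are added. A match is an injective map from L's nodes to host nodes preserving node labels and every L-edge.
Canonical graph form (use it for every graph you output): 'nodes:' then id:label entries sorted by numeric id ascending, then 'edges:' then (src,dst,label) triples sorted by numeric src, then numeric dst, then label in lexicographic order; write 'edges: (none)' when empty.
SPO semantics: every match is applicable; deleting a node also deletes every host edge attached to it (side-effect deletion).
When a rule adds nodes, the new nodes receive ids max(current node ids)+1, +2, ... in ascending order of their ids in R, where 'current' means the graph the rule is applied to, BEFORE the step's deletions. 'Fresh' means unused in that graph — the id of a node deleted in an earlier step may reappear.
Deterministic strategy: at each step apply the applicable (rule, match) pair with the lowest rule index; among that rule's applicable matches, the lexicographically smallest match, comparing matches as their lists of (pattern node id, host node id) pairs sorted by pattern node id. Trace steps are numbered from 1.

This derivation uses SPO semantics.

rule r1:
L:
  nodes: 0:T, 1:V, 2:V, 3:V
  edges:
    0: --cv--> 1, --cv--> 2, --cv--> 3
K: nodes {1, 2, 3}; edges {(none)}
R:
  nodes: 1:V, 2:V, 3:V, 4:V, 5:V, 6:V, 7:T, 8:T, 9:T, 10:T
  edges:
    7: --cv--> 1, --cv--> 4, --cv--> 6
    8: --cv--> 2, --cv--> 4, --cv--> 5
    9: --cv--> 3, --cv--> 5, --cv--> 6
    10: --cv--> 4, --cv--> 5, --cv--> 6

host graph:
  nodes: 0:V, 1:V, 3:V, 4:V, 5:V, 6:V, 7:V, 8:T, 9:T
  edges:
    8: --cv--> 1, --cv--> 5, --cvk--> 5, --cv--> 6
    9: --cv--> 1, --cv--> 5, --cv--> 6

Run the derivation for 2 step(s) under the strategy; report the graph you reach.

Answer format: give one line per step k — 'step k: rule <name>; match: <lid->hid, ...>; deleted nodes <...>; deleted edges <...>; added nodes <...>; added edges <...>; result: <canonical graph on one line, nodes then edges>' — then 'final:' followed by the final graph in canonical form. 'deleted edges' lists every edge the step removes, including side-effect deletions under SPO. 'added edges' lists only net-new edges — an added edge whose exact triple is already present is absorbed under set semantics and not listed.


step 1: rule r1; match: 0->8, 1->1, 2->5, 3->6; deleted nodes 8; deleted edges (8,1,cv); (8,5,cv); (8,5,cvk); (8,6,cv); added nodes 10, 11, 12, 13, 14, 15, 16; added edges (13,1,cv); (13,10,cv); (13,12,cv); (14,5,cv); (14,10,cv); (14,11,cv); (15,6,cv); (15,11,cv); (15,12,cv); (16,10,cv); (16,11,cv); (16,12,cv); result: nodes: 0:V, 1:V, 3:V, 4:V, 5:V, 6:V, 7:V, 9:T, 10:V, 11:V, 12:V, 13:T, 14:T, 15:T, 16:T edges: (9,1,cv); (9,5,cv); (9,6,cv); (13,1,cv); (13,10,cv); (13,12,cv); (14,5,cv); (14,10,cv); (14,11,cv); (15,6,cv); (15,11,cv); (15,12,cv); (16,10,cv); (16,11,cv); (16,12,cv)
step 2: rule r1; match: 0->9, 1->1, 2->5, 3->6; deleted nodes 9; deleted edges (9,1,cv); (9,5,cv); (9,6,cv); added nodes 17, 18, 19, 20, 21, 22, 23; added edges (20,1,cv); (20,17,cv); (20,19,cv); (21,5,cv); (21,17,cv); (21,18,cv); (22,6,cv); (22,18,cv); (22,19,cv); (23,17,cv); (23,18,cv); (23,19,cv); result: nodes: 0:V, 1:V, 3:V, 4:V, 5:V, 6:V, 7:V, 10:V, 11:V, 12:V, 13:T, 14:T, 15:T, 16:T, 17:V, 18:V, 19:V, 20:T, 21:T, 22:T, 23:T edges: (13,1,cv); (13,10,cv); (13,12,cv); (14,5,cv); (14,10,cv); (14,11,cv); (15,6,cv); (15,11,cv); (15,12,cv); (16,10,cv); (16,11,cv); (16,12,cv); (20,1,cv); (20,17,cv); (20,19,cv); (21,5,cv); (21,17,cv); (21,18,cv); (22,6,cv); (22,18,cv); (22,19,cv); (23,17,cv); (23,18,cv); (23,19,cv)
final:
nodes: 0:V, 1:V, 3:V, 4:V, 5:V, 6:V, 7:V, 10:V, 11:V, 12:V, 13:T, 14:T, 15:T, 16:T, 17:V, 18:V, 19:V, 20:T, 21:T, 22:T, 23:T
edges: (13,1,cv); (13,10,cv); (13,12,cv); (14,5,cv); (14,10,cv); (14,11,cv); (15,6,cv); (15,11,cv); (15,12,cv); (16,10,cv); (16,11,cv); (16,12,cv); (20,1,cv); (20,17,cv); (20,19,cv); (21,5,cv); (21,17,cv); (21,18,cv); (22,6,cv); (22,18,cv); (22,19,cv); (23,17,cv); (23,18,cv); (23,19,cv)


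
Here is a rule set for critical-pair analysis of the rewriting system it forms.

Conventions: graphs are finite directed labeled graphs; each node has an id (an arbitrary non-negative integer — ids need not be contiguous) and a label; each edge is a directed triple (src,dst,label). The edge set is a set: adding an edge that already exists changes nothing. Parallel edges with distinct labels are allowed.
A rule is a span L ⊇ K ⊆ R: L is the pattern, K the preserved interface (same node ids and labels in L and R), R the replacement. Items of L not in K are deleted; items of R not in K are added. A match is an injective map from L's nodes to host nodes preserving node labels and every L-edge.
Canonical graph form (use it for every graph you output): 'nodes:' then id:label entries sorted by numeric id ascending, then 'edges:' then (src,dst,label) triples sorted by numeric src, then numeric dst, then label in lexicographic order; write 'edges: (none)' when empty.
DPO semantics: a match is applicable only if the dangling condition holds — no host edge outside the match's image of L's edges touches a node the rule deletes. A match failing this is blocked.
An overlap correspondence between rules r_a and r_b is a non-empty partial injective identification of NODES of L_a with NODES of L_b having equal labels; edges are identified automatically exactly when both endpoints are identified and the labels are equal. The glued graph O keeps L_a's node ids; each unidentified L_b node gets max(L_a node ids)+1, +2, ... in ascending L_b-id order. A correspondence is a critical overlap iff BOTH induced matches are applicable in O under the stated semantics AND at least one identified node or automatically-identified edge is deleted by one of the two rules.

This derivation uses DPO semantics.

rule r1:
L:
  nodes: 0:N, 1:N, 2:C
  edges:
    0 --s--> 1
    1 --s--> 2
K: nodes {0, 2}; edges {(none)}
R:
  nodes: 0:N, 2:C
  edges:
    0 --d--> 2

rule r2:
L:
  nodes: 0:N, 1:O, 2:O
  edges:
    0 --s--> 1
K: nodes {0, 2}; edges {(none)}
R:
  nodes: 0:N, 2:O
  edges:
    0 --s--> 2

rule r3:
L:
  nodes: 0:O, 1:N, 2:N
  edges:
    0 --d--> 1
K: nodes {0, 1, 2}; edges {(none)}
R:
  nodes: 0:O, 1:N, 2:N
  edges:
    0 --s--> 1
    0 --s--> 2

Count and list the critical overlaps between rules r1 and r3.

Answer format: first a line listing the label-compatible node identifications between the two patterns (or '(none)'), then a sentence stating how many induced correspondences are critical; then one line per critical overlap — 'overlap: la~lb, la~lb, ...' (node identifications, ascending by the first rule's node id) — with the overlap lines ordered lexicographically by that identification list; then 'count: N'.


label-compatible node identifications between L(r1) and L(r3): 0~1, 0~2, 1~1, 1~2
2 of the induced correspondences are critical overlaps of r1 and r3.
overlap: 0~1, 1~2
overlap: 1~2
count: 2


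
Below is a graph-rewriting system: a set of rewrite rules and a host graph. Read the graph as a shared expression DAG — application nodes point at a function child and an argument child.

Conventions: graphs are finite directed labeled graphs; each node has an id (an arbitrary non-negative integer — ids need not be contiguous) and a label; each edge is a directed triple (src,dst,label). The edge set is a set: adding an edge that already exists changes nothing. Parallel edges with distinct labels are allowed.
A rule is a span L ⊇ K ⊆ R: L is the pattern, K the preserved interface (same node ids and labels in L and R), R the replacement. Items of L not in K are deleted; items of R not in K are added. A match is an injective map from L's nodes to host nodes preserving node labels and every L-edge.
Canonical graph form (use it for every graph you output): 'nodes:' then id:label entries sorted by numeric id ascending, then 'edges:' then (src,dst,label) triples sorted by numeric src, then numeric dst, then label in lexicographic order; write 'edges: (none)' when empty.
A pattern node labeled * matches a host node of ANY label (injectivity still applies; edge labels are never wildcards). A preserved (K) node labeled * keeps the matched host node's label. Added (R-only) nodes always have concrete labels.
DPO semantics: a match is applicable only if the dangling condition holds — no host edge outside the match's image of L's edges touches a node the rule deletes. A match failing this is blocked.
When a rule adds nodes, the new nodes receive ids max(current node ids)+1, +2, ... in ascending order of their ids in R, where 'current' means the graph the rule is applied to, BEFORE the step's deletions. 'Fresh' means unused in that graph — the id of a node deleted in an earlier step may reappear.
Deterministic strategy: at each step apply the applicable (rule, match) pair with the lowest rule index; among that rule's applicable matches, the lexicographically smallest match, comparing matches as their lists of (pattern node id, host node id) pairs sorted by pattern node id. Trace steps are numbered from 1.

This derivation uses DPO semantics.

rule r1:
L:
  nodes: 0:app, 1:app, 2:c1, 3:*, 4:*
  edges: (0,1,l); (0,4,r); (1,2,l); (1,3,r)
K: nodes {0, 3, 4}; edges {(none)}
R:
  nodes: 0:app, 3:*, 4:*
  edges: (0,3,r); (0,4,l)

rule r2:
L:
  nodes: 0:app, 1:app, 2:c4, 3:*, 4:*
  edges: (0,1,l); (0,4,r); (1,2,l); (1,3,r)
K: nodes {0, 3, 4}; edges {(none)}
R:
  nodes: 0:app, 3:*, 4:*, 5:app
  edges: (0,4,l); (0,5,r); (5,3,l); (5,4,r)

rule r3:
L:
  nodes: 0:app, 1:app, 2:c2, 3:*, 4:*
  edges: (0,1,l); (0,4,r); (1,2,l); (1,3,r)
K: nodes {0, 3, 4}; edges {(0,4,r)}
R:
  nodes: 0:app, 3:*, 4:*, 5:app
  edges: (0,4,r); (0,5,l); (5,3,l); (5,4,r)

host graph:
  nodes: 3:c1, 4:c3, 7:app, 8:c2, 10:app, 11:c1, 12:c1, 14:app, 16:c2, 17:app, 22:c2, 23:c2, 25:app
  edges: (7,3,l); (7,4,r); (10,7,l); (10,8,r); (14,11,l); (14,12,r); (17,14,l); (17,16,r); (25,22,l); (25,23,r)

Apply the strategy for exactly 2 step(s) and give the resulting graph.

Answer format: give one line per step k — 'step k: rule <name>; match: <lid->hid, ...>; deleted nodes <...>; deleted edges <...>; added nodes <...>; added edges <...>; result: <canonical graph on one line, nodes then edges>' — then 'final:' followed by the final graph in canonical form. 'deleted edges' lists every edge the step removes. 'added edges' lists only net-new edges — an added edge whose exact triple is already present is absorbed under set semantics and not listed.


step 1: rule r1; match: 0->10, 1->7, 2->3, 3->4, 4->8; deleted nodes 3, 7; deleted edges (7,3,l); (7,4,r); (10,7,l); (10,8,r); added nodes (none); added edges (10,4,r); (10,8,l); result: nodes: 4:c3, 8:c2, 10:app, 11:c1, 12:c1, 14:app, 16:c2, 17:app, 22:c2, 23:c2, 25:app edges: (10,4,r); (10,8,l); (14,11,l); (14,12,r); (17,14,l); (17,16,r); (25,22,l); (25,23,r)
step 2: rule r1; match: 0->17, 1->14, 2->11, 3->12, 4->16; deleted nodes 11, 14; deleted edges (14,11,l); (14,12,r); (17,14,l); (17,16,r); added nodes (none); added edges (17,12,r); (17,16,l); result: nodes: 4:c3, 8:c2, 10:app, 12:c1, 16:c2, 17:app, 22:c2, 23:c2, 25:app edges: (10,4,r); (10,8,l); (17,12,r); (17,16,l); (25,22,l); (25,23,r)
final:
nodes: 4:c3, 8:c2, 10:app, 12:c1, 16:c2, 17:app, 22:c2, 23:c2, 25:app
edges: (10,4,r); (10,8,l); (17,12,r); (17,16,l); (25,22,l); (25,23,r)


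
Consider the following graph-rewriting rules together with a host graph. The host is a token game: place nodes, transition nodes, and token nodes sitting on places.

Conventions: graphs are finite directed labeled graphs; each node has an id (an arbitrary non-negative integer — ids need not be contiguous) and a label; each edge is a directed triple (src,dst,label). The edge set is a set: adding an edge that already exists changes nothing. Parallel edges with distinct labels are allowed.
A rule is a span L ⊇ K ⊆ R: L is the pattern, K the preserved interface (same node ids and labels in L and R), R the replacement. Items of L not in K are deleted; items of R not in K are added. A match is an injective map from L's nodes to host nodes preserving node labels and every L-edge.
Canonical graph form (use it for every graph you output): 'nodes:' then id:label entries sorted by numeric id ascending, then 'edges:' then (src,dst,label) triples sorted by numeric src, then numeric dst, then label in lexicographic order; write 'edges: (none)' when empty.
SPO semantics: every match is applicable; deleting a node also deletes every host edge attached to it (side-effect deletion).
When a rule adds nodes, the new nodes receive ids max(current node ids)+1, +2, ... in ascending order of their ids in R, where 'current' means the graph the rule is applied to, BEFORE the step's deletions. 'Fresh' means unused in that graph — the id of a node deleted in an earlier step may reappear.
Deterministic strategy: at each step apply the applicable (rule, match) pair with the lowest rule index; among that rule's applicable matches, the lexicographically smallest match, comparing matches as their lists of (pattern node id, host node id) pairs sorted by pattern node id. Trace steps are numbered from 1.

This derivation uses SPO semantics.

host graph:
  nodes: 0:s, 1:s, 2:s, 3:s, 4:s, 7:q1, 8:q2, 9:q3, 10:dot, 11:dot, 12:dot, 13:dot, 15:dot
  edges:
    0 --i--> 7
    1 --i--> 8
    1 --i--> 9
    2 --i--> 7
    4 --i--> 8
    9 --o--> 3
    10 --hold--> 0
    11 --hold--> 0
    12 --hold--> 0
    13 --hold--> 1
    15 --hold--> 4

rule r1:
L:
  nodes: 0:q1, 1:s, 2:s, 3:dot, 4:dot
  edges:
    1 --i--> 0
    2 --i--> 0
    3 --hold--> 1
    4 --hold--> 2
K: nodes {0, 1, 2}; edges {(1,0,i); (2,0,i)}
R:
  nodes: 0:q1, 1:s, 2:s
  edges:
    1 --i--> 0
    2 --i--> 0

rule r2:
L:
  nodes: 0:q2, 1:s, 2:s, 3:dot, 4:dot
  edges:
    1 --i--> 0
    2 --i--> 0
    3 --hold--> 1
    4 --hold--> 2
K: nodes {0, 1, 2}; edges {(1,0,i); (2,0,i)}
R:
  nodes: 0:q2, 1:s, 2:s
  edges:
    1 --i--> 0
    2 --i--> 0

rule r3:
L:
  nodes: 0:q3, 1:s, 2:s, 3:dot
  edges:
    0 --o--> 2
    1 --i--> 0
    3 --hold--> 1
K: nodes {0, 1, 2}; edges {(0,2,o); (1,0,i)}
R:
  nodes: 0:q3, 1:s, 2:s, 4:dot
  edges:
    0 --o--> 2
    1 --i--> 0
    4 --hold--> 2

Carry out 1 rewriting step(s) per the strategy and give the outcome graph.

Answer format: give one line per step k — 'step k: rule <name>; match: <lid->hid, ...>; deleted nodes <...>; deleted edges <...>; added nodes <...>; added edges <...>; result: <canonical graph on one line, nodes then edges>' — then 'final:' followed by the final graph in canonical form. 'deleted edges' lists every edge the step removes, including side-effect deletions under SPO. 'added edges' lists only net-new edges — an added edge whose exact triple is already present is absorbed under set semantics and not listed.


step 1: rule r2; match: 0->8, 1->1, 2->4, 3->13, 4->15; deleted nodes 13, 15; deleted edges (13,1,hold); (15,4,hold); added nodes (none); added edges (none); result: nodes: 0:s, 1:s, 2:s, 3:s, 4:s, 7:q1, 8:q2, 9:q3, 10:dot, 11:dot, 12:dot edges: (0,7,i); (1,8,i); (1,9,i); (2,7,i); (4,8,i); (9,3,o); (10,0,hold); (11,0,hold); (12,0,hold)
final:
nodes: 0:s, 1:s, 2:s, 3:s, 4:s, 7:q1, 8:q2, 9:q3, 10:dot, 11:dot, 12:dot
edges: (0,7,i); (1,8,i); (1,9,i); (2,7,i); (4,8,i); (9,3,o); (10,0,hold); (11,0,hold); (12,0,hold)


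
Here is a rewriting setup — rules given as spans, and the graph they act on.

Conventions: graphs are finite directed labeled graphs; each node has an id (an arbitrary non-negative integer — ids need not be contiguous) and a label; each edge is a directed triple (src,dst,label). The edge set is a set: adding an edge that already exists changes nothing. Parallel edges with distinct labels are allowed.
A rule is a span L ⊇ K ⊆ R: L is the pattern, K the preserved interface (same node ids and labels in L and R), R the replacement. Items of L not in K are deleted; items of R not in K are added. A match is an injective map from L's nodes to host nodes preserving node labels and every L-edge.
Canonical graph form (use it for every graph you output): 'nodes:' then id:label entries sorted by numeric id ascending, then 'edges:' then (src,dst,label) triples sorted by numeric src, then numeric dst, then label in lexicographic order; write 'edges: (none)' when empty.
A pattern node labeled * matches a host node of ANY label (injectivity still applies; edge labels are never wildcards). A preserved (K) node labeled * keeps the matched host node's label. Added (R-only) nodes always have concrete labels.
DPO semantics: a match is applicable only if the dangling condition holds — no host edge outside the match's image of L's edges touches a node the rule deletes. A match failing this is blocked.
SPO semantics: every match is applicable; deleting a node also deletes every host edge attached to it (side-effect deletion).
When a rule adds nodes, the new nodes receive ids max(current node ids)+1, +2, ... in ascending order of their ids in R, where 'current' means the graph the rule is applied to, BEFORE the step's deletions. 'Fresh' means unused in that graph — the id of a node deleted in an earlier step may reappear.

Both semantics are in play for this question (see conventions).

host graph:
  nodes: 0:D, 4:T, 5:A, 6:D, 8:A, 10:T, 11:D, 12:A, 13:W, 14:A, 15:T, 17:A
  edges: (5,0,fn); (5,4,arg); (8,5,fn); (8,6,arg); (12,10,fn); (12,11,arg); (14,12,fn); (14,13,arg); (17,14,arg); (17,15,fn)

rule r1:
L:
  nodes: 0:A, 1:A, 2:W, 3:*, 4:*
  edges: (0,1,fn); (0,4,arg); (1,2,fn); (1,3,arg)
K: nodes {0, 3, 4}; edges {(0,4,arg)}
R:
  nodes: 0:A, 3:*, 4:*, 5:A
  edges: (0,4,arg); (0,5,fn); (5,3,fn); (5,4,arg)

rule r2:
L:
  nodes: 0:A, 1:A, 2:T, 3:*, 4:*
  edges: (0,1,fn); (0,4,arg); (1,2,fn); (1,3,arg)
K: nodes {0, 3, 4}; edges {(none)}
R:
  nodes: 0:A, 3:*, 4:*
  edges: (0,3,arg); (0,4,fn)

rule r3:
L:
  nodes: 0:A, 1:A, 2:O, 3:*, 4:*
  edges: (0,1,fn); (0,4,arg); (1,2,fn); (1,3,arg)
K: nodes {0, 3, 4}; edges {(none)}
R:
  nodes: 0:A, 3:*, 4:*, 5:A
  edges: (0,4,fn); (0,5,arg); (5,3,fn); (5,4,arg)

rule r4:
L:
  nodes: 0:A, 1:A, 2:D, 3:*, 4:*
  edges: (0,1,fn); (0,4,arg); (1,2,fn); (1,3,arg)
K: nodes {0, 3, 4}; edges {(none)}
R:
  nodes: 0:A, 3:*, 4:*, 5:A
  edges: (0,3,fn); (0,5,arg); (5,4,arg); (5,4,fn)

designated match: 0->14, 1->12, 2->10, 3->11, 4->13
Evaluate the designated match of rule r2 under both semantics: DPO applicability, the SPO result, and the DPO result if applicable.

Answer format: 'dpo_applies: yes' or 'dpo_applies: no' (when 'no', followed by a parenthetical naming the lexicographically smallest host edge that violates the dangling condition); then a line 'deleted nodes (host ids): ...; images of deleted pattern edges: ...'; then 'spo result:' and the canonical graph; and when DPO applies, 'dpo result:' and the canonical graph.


dpo_applies: yes
deleted nodes (host ids): 10, 12; images of deleted pattern edges: (12,10,fn); (12,11,arg); (14,12,fn); (14,13,arg)
spo result:
nodes: 0:D, 4:T, 5:A, 6:D, 8:A, 11:D, 13:W, 14:A, 15:T, 17:A
edges: (5,0,fn); (5,4,arg); (8,5,fn); (8,6,arg); (14,11,arg); (14,13,fn); (17,14,arg); (17,15,fn)
dpo result:
nodes: 0:D, 4:T, 5:A, 6:D, 8:A, 11:D, 13:W, 14:A, 15:T, 17:A
edges: (5,0,fn); (5,4,arg); (8,5,fn); (8,6,arg); (14,11,arg); (14,13,fn); (17,14,arg); (17,15,fn)


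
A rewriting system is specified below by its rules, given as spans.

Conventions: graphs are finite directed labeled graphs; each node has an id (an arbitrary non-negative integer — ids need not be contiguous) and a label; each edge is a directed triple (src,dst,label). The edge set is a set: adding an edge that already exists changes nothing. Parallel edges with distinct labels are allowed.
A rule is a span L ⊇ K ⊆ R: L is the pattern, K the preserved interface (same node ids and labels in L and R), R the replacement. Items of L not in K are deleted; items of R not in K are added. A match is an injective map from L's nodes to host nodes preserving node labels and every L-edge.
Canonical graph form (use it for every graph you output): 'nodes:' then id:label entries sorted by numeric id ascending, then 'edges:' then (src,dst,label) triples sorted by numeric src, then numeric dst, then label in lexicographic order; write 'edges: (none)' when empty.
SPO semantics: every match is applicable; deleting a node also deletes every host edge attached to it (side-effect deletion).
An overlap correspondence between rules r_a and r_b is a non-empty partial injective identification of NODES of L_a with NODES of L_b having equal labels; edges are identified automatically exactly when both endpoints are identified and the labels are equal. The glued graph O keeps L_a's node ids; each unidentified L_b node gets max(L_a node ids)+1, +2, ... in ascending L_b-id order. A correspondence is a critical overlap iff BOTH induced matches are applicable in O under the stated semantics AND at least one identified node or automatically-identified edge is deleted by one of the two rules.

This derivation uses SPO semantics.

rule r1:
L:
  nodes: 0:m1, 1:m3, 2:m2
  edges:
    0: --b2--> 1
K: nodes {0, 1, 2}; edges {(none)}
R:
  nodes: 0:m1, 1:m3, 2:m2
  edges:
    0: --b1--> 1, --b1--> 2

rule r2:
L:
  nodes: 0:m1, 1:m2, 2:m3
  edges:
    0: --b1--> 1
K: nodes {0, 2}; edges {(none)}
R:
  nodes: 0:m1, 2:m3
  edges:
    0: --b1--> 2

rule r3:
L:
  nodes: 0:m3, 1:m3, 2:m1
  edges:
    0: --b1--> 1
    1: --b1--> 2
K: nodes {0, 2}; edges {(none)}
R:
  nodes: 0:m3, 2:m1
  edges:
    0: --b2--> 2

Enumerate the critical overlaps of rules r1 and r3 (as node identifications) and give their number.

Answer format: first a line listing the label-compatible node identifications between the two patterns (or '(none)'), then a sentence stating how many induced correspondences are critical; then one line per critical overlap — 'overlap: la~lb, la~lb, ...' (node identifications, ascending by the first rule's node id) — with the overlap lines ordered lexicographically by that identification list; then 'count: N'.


label-compatible node identifications between L(r1) and L(r3): 0~2, 1~0, 1~1
2 of the induced correspondences are critical overlaps of r1 and r3.
overlap: 0~2, 1~1
overlap: 1~1
count: 2


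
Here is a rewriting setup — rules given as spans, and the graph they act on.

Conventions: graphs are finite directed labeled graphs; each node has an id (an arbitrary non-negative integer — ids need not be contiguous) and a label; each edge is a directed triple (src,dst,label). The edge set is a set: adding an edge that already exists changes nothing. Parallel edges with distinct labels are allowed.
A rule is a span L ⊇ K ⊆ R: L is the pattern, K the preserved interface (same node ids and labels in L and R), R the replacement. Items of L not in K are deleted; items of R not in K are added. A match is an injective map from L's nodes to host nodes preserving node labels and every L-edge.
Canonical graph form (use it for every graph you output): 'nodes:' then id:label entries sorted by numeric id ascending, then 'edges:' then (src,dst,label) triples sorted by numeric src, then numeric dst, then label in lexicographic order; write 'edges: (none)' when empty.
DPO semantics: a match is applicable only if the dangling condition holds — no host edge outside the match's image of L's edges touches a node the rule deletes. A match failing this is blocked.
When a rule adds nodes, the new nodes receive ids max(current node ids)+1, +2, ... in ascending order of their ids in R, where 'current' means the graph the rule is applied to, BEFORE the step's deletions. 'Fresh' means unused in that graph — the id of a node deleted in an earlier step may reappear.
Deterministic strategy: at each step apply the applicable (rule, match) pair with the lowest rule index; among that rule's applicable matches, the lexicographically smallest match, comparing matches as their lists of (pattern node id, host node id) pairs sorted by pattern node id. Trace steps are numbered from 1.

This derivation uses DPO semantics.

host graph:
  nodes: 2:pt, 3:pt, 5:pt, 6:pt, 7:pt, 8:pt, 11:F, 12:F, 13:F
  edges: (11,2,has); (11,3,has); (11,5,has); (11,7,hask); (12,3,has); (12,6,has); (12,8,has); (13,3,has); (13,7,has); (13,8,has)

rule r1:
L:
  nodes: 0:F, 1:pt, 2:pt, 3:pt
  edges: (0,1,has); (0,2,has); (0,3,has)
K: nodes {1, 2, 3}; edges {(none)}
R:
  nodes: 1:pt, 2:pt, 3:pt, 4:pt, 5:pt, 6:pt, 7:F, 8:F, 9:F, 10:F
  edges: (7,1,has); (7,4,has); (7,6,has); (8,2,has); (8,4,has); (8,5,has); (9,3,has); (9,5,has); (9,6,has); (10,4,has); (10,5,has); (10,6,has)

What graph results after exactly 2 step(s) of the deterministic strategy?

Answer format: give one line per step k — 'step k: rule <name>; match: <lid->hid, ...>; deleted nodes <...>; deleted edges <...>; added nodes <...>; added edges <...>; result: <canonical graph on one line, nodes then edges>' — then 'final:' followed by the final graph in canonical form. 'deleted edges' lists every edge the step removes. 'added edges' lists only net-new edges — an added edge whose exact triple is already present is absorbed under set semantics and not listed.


step 1: rule r1; match: 0->12, 1->3, 2->6, 3->8; deleted nodes 12; deleted edges (12,3,has); (12,6,has); (12,8,has); added nodes 14, 15, 16, 17, 18, 19, 20; added edges (17,3,has); (17,14,has); (17,16,has); (18,6,has); (18,14,has); (18,15,has); (19,8,has); (19,15,has); (19,16,has); (20,14,has); (20,15,has); (20,16,has); result: nodes: 2:pt, 3:pt, 5:pt, 6:pt, 7:pt, 8:pt, 11:F, 13:F, 14:pt, 15:pt, 16:pt, 17:F, 18:F, 19:F, 20:F edges: (11,2,has); (11,3,has); (11,5,has); (11,7,hask); (13,3,has); (13,7,has); (13,8,has); (17,3,has); (17,14,has); (17,16,has); (18,6,has); (18,14,has); (18,15,has); (19,8,has); (19,15,has); (19,16,has); (20,14,has); (20,15,has); (20,16,has)
step 2: rule r1; match: 0->13, 1->3, 2->7, 3->8; deleted nodes 13; deleted edges (13,3,has); (13,7,has); (13,8,has); added nodes 21, 22, 23, 24, 25, 26, 27; added edges (24,3,has); (24,21,has); (24,23,has); (25,7,has); (25,21,has); (25,22,has); (26,8,has); (26,22,has); (26,23,has); (27,21,has); (27,22,has); (27,23,has); result: nodes: 2:pt, 3:pt, 5:pt, 6:pt, 7:pt, 8:pt, 11:F, 14:pt, 15:pt, 16:pt, 17:F, 18:F, 19:F, 20:F, 21:pt, 22:pt, 23:pt, 24:F, 25:F, 26:F, 27:F edges: (11,2,has); (11,3,has); (11,5,has); (11,7,hask); (17,3,has); (17,14,has); (17,16,has); (18,6,has); (18,14,has); (18,15,has); (19,8,has); (19,15,has); (19,16,has); (20,14,has); (20,15,has); (20,16,has); (24,3,has); (24,21,has); (24,23,has); (25,7,has); (25,21,has); (25,22,has); (26,8,has); (26,22,has); (26,23,has); (27,21,has); (27,22,has); (27,23,has)
final:
nodes: 2:pt, 3:pt, 5:pt, 6:pt, 7:pt, 8:pt, 11:F, 14:pt, 15:pt, 16:pt, 17:F, 18:F, 19:F, 20:F, 21:pt, 22:pt, 23:pt, 24:F, 25:F, 26:F, 27:F
edges: (11,2,has); (11,3,has); (11,5,has); (11,7,hask); (17,3,has); (17,14,has); (17,16,has); (18,6,has); (18,14,has); (18,15,has); (19,8,has); (19,15,has); (19,16,has); (20,14,has); (20,15,has); (20,16,has); (24,3,has); (24,21,has); (24,23,has); (25,7,has); (25,21,has); (25,22,has); (26,8,has); (26,22,has); (26,23,has); (27,21,has); (27,22,has); (27,23,has)


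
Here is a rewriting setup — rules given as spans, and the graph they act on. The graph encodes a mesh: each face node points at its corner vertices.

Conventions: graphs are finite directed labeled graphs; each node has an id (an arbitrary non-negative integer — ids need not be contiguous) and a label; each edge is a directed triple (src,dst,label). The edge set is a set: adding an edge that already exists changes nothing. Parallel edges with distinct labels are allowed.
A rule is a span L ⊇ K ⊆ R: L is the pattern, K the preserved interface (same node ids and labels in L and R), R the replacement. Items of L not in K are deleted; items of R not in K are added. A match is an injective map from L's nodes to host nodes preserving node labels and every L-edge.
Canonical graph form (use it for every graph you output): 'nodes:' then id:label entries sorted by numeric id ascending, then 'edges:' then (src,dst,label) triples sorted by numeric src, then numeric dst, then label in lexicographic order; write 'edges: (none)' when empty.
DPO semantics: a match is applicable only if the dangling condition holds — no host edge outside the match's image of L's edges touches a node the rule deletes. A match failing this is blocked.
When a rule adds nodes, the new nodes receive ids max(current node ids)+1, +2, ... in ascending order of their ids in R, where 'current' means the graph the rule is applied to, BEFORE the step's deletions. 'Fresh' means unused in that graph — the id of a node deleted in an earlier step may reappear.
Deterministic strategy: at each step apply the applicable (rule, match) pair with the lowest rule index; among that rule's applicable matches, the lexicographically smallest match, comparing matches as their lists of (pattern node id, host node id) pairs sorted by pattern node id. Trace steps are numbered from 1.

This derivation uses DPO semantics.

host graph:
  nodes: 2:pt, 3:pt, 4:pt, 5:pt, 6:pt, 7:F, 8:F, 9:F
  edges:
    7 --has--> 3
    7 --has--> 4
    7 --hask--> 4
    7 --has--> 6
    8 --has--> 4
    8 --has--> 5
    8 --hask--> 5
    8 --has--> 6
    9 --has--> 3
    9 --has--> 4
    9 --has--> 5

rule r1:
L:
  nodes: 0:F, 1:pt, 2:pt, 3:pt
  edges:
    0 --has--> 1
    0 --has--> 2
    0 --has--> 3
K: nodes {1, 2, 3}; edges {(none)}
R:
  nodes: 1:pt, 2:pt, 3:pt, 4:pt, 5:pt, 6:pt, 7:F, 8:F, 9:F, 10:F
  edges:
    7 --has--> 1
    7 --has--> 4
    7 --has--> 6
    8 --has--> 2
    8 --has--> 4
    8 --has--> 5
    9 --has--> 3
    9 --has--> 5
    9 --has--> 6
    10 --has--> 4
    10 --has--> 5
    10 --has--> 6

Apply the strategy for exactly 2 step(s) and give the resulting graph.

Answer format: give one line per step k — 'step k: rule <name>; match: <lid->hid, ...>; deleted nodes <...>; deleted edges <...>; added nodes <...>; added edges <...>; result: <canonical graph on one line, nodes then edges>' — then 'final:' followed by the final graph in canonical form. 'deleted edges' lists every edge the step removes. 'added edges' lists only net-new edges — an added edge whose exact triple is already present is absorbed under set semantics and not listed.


step 1: rule r1; match: 0->9, 1->3, 2->4, 3->5; deleted nodes 9; deleted edges (9,3,has); (9,4,has); (9,5,has); added nodes 10, 11, 12, 13, 14, 15, 16; added edges (13,3,has); (13,10,has); (13,12,has); (14,4,has); (14,10,has); (14,11,has); (15,5,has); (15,11,has); (15,12,has); (16,10,has); (16,11,has); (16,12,has); result: nodes: 2:pt, 3:pt, 4:pt, 5:pt, 6:pt, 7:F, 8:F, 10:pt, 11:pt, 12:pt, 13:F, 14:F, 15:F, 16:F edges: (7,3,has); (7,4,has); (7,4,hask); (7,6,has); (8,4,has); (8,5,has); (8,5,hask); (8,6,has); (13,3,has); (13,10,has); (13,12,has); (14,4,has); (14,10,has); (14,11,has); (15,5,has); (15,11,has); (15,12,has); (16,10,has); (16,11,has); (16,12,has)
step 2: rule r1; match: 0->13, 1->3, 2->10, 3->12; deleted nodes 13; deleted edges (13,3,has); (13,10,has); (13,12,has); added nodes 17, 18, 19, 20, 21, 22, 23; added edges (20,3,has); (20,17,has); (20,19,has); (21,10,has); (21,17,has); (21,18,has); (22,12,has); (22,18,has); (22,19,has); (23,17,has); (23,18,has); (23,19,has); result: nodes: 2:pt, 3:pt, 4:pt, 5:pt, 6:pt, 7:F, 8:F, 10:pt, 11:pt, 12:pt, 14:F, 15:F, 16:F, 17:pt, 18:pt, 19:pt, 20:F, 21:F, 22:F, 23:F edges: (7,3,has); (7,4,has); (7,4,hask); (7,6,has); (8,4,has); (8,5,has); (8,5,hask); (8,6,has); (14,4,has); (14,10,has); (14,11,has); (15,5,has); (15,11,has); (15,12,has); (16,10,has); (16,11,has); (16,12,has); (20,3,has); (20,17,has); (20,19,has); (21,10,has); (21,17,has); (21,18,has); (22,12,has); (22,18,has); (22,19,has); (23,17,has); (23,18,has); (23,19,has)
final:
nodes: 2:pt, 3:pt, 4:pt, 5:pt, 6:pt, 7:F, 8:F, 10:pt, 11:pt, 12:pt, 14:F, 15:F, 16:F, 17:pt, 18:pt, 19:pt, 20:F, 21:F, 22:F, 23:F
edges: (7,3,has); (7,4,has); (7,4,hask); (7,6,has); (8,4,has); (8,5,has); (8,5,hask); (8,6,has); (14,4,has); (14,10,has); (14,11,has); (15,5,has); (15,11,has); (15,12,has); (16,10,has); (16,11,has); (16,12,has); (20,3,has); (20,17,has); (20,19,has); (21,10,has); (21,17,has); (21,18,has); (22,12,has); (22,18,has); (22,19,has); (23,17,has); (23,18,has); (23,19,has)
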